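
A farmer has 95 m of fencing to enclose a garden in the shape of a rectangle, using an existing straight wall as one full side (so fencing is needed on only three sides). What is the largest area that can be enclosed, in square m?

Let the sides perpendicular to the wall have length x and the parallel side y, so 2x + y = 95 and the area is A = xy = x(95 − 2x).
A'(x) = 95 − 4x = 0 gives x = 95/4, and A''(x) = −4 < 0 confirms a maximum.
Then y = 95 − 2·95/4 = 95/2 and A = 9025/8.

9025/8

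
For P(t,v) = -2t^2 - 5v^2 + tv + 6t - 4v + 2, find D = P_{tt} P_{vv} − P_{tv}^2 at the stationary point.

39

∂P/∂t = -4t + v + 6 = 0 and ∂P/∂v = t - 10v - 4 = 0, so (t, v) = (56/39, -10/39).
The Hessian has P_{tt} = -4, P_{vv} = -10, P_{tv} = 1, giving D = 39 > 0 with P_{tt} < 0, so the point is a local maximum.
D = (-4)·(-10) − (1)^2 = 39.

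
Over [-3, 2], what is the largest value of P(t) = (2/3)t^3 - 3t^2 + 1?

1

P'(t) = 2t^2 - 6t, whose only zero in [-3, 2] is t = 0.
Compare values at every candidate in [-3, 2]: P(-3) = -44,  P(0) = 1,  P(2) = -17/3.
The maximum over the interval is 1, attained at t = 0.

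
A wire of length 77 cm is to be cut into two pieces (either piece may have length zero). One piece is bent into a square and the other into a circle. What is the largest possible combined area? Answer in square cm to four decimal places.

471.8148

Let x be the length used for the square. Square side x/4; circle radius (77−x)/(2π).
A(x) = (x/4)² + π·((77−x)/(2π))² = x²/16 + (77−x)²/(4π) for 0 ≤ x ≤ 77. A'(x) = x/8 − (77−x)/(2π) = 0 gives x = 4·77/(π+4) ≈ 43.1276.
A'' > 0, so the interior critical point is a minimum; the maximum is at an endpoint. A(0) = 471.8148 and A(77) = 370.5625, so the largest area is 471.8148.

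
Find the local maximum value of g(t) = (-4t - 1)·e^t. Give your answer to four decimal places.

1.1460

g'(t) = (-4)·e^t + (-4t - 1)·1·e^t = (-4t - 5)·e^t. Since e^t > 0, the only critical point is t = -5/4.
g''(-5/4) has the same sign as -4 < 0, so this is a local maximum.
g(-5/4) = (4)·e^(-5/4) ≈ 1.1460.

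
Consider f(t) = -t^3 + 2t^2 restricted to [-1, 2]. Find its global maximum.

f'(t) = -3t^2 + 4t, which vanishes at t = 0 and t = 4/3.
Evaluating at the critical points and endpoints: f(-1) = 3,  f(0) = 0,  f(4/3) = 32/27,  f(2) = 0.
So the maximum is f(-1) = 3.

3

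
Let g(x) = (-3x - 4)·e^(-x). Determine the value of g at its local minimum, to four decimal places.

Differentiating with the product rule gives g'(x) = (3x + 1)·e^(-x). Since e^(-x) > 0, the only critical point is x = -1/3.
g''(-1/3) has the same sign as 3 > 0, so this is a local minimum.
g(-1/3) = (-3)·e^(1/3) ≈ -4.1868.

-4.1868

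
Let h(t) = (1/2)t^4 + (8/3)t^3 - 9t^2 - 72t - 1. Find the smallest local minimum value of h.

-371/2

Critical points: h'(t) = 2t^3 + 8t^2 - 18t - 72 vanishes at t = -4, -3, 3.
Second-derivative test with h''(t) = 6t^2 + 16t - 18: h''(-4) = 14 > 0 ⇒ local minimum; h''(-3) = -12 < 0 ⇒ local maximum; h''(3) = 84 > 0 ⇒ local minimum.
So the smallest local minimum value is h(3) = -371/2.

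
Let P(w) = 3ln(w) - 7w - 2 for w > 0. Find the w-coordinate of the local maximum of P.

3/7

P'(w) = 3/w − 7 = 0 gives w = 3/7.
P''(w) = -3/w², which is negative for w > 0, so this is a local maximum.
P(3/7) = 3·ln(3/7) - 3 - 2 ≈ -7.5419.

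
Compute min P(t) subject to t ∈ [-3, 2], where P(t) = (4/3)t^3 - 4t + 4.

Differentiating, P'(t) = 4t^2 - 4; which vanishes at t = -1 and t = 1.
Candidates: P(-3) = -20,  P(-1) = 20/3,  P(1) = 4/3,  P(2) = 20/3.
Hence the absolute minimum is -20 at t = -3.

-20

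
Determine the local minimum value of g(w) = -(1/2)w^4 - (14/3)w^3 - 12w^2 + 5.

-35/2

g'(w) = -2w^3 - 14w^2 - 24w = 0 at w = -4, -3, 0.
g''(w) = -6w^2 - 28w - 24. g''(-4) = -8 < 0 ⇒ local maximum; g''(-3) = 6 > 0 ⇒ local minimum; g''(0) = -24 < 0 ⇒ local maximum.
Thus g has its local minimum at w = -3, with value -35/2.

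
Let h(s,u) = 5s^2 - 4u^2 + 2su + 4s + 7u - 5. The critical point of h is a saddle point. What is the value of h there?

∂h/∂s = 10s + 2u + 4 = 0 and ∂h/∂u = 2s - 8u + 7 = 0, so (s, u) = (-23/42, 31/42).
The Hessian has h_{ss} = 10, h_{uu} = -8, h_{su} = 2, giving D = -84 < 0, so the point is a saddle point.
h(-23/42, 31/42) = -295/84.

-295/84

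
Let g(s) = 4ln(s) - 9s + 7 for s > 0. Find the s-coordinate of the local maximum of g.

4/9

g'(s) = 4/s − 9 = 0 gives s = 4/9.
g''(s) = -4/s², which is negative for s > 0, so this is a local maximum.
g(4/9) = 4·ln(4/9) - 4 + 7 ≈ -0.2437.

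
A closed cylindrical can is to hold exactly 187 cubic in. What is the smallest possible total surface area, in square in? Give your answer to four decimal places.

With radius r and height h, πr²h = 187 so h = 187/(πr²), and S(r) = 2πr² + 2πrh = 2πr² + 2·187/r.
S'(r) = 4πr − 2·187/r² = 0 ⇒ r³ = 187/(2π), so r ≈ 3.0990 and h = 2r ≈ 6.1980.
S''(r) = 4π + 4·187/r³ > 0, so this is the minimum; S ≈ 181.0266.

181.0266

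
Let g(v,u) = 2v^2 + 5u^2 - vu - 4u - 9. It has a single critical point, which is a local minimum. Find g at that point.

∂g/∂v = 4v - u = 0 and ∂g/∂u = -v + 10u - 4 = 0, so (v, u) = (4/39, 16/39).
The Hessian has g_{vv} = 4, g_{uu} = 10, g_{vu} = -1, giving D = 39 > 0 with g_{vv} > 0, so the point is a local minimum.
g(4/39, 16/39) = -383/39.

-383/39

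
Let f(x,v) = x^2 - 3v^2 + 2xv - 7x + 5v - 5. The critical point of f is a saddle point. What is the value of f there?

∂f/∂x = 2x + 2v - 7 = 0 and ∂f/∂v = 2x - 6v + 5 = 0, so (x, v) = (2, 3/2).
The Hessian has f_{xx} = 2, f_{vv} = -6, f_{xv} = 2, giving D = -16 < 0, so the point is a saddle point.
f(2, 3/2) = -33/4.

-33/4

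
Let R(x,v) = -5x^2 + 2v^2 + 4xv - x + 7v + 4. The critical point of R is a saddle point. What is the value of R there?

9/56

∂R/∂x = -10x + 4v - 1 = 0 and ∂R/∂v = 4x + 4v + 7 = 0, so (x, v) = (-4/7, -33/28).
The Hessian has R_{xx} = -10, R_{vv} = 4, R_{xv} = 4, giving D = -56 < 0, so the point is a saddle point.
R(-4/7, -33/28) = 9/56.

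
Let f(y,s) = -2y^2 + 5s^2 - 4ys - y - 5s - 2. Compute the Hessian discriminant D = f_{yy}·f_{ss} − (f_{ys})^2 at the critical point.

-56

∂f/∂y = -4y - 4s - 1 = 0 and ∂f/∂s = -4y + 10s - 5 = 0, so (y, s) = (-15/28, 2/7).
The Hessian has f_{yy} = -4, f_{ss} = 10, f_{ys} = -4, giving D = -56 < 0, so the point is a saddle point.
D = (-4)·(10) − (-4)^2 = -56.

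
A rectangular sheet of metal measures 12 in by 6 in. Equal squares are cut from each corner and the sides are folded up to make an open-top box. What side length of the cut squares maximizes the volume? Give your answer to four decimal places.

1.2679

With cut size x, the volume is V(x) = x(12 − 2x)(6 − 2x) for 0 < x < 3.
V'(x) = 12x^2 − 72x + 72. Setting V'(x) = 0 gives x ≈ 1.2679 (the root in (0, 3)).
V''(x) = 24x − 72 is negative there, so this is the maximum; V ≈ 41.5692.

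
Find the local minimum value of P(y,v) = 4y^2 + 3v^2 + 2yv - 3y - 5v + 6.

167/44

∂P/∂y = 8y + 2v - 3 = 0 and ∂P/∂v = 2y + 6v - 5 = 0, so (y, v) = (2/11, 17/22).
The Hessian has P_{yy} = 8, P_{vv} = 6, P_{yv} = 2, giving D = 44 > 0 with P_{yy} > 0, so the point is a local minimum.
P(2/11, 17/22) = 167/44.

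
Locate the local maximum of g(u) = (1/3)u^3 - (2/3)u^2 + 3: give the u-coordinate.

0

g'(u) = u^2 - (4/3)u. Setting g'(u) = 0 gives u ∈ {0, 4/3}.
Since g''(u) = 2u - 4/3, we get g''(0) = -4/3 < 0 ⇒ local maximum; g''(4/3) = 4/3 > 0 ⇒ local minimum.
Thus g has its local maximum at u = 0, with value 3.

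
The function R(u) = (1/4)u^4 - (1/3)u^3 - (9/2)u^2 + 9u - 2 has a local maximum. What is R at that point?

R'(u) = u^3 - u^2 - 9u + 9. Setting R'(u) = 0 gives u ∈ {-3, 1, 3}.
R''(u) = 3u^2 - 2u - 9. R''(-3) = 24 > 0 ⇒ local minimum; R''(1) = -8 < 0 ⇒ local maximum; R''(3) = 12 > 0 ⇒ local minimum.
Thus R has its local maximum at u = 1, with value 29/12.

29/12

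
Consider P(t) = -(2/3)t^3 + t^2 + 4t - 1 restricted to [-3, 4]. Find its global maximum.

14

Differentiating, P'(t) = -2t^2 + 2t + 4; which vanishes at t = -1 and t = 2.
Compare values at every candidate in [-3, 4]: P(-3) = 14, P(-1) = -10/3, P(2) = 17/3, P(4) = -35/3.
Hence the absolute maximum is 14 at t = -3.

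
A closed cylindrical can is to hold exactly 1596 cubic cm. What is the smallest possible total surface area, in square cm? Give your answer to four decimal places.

756.0255

With radius r and height h, πr²h = 1596 so h = 1596/(πr²), and S(r) = 2πr² + 2πrh = 2πr² + 2·1596/r.
S'(r) = 4πr − 2·1596/r² = 0 ⇒ r³ = 1596/(2π), so r ≈ 6.3331 and h = 2r ≈ 12.6662.
S''(r) = 4π + 4·1596/r³ > 0, so this is the minimum; S ≈ 756.0255.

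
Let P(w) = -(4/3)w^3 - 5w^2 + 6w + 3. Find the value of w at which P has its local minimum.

-3

Critical points: P'(w) = -4w^2 - 10w + 6 vanishes at w = -3, 1/2.
Second-derivative test with P''(w) = -8w - 10: P''(-3) = 14 > 0 ⇒ local minimum; P''(1/2) = -14 < 0 ⇒ local maximum.
Thus P has its local minimum at w = -3, with value -24.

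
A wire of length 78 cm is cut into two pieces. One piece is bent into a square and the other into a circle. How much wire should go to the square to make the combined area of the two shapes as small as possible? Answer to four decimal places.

43.6877

Let x be the length used for the square. Square side x/4; circle radius (78−x)/(2π).
A(x) = (x/4)² + π·((78−x)/(2π))² = x²/16 + (78−x)²/(4π) for 0 ≤ x ≤ 78. A'(x) = x/8 − (78−x)/(2π) = 0 gives x = 4·78/(π+4) ≈ 43.6877.
A'' = 1/8 + 1/(2π) > 0, so this gives the minimum combined area; x ≈ 43.6877 cm to the square.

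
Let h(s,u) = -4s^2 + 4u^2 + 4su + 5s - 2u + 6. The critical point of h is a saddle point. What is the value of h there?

151/20

∂h/∂s = -8s + 4u + 5 = 0 and ∂h/∂u = 4s + 8u - 2 = 0, so (s, u) = (3/5, -1/20).
The Hessian has h_{ss} = -8, h_{uu} = 8, h_{su} = 4, giving D = -80 < 0, so the point is a saddle point.
h(3/5, -1/20) = 151/20.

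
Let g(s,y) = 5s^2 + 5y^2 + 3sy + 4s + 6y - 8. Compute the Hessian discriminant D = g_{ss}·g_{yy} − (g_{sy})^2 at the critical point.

∂g/∂s = 10s + 3y + 4 = 0 and ∂g/∂y = 3s + 10y + 6 = 0, so (s, y) = (-22/91, -48/91).
The Hessian has g_{ss} = 10, g_{yy} = 10, g_{sy} = 3, giving D = 91 > 0 with g_{ss} > 0, so the point is a local minimum.
D = (10)·(10) − (3)^2 = 91.

91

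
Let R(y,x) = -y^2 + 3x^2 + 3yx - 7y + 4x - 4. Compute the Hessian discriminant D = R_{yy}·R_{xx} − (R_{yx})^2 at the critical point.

-21

∂R/∂y = -2y + 3x - 7 = 0 and ∂R/∂x = 3y + 6x + 4 = 0, so (y, x) = (-18/7, 13/21).
The Hessian has R_{yy} = -2, R_{xx} = 6, R_{yx} = 3, giving D = -21 < 0, so the point is a saddle point.
D = (-2)·(6) − (3)^2 = -21.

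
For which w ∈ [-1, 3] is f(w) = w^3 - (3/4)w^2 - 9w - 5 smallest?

f'(w) = 3w^2 - (3/2)w - 9, whose only zero in [-1, 3] is w = 2.
Evaluating at the critical points and endpoints: f(-1) = 9/4, f(2) = -18, f(3) = -47/4.
So the minimum is f(2) = -18.

2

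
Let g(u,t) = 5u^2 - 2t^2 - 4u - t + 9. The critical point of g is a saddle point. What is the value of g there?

∂g/∂u = 10u - 4 = 0 and ∂g/∂t = -4t - 1 = 0, so (u, t) = (2/5, -1/4).
The Hessian has g_{uu} = 10, g_{tt} = -4, g_{ut} = 0, giving D = -40 < 0, so the point is a saddle point.
g(2/5, -1/4) = 333/40.

333/40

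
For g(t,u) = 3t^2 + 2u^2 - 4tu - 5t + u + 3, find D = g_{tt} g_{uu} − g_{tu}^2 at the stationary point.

8

∂g/∂t = 6t - 4u - 5 = 0 and ∂g/∂u = -4t + 4u + 1 = 0, so (t, u) = (2, 7/4).
The Hessian has g_{tt} = 6, g_{uu} = 4, g_{tu} = -4, giving D = 8 > 0 with g_{tt} > 0, so the point is a local minimum.
D = (6)·(4) − (-4)^2 = 8.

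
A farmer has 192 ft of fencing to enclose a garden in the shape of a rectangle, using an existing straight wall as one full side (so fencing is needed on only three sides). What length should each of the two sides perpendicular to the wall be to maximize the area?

Let the sides perpendicular to the wall have length x and the parallel side y, so 2x + y = 192 and the area is A = xy = x(192 − 2x).
A'(x) = 192 − 4x = 0 gives x = 48, and A''(x) = −4 < 0 confirms a maximum.
Then y = 192 − 2·48 = 96 and A = 4608.

48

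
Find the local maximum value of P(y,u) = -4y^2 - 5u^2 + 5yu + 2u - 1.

∂P/∂y = -8y + 5u = 0 and ∂P/∂u = 5y - 10u + 2 = 0, so (y, u) = (2/11, 16/55).
The Hessian has P_{yy} = -8, P_{uu} = -10, P_{yu} = 5, giving D = 55 > 0 with P_{yy} < 0, so the point is a local maximum.
P(2/11, 16/55) = -39/55.

-39/55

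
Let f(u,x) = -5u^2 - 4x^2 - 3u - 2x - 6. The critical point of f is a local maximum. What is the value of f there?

-53/10

∂f/∂u = -10u - 3 = 0 and ∂f/∂x = -8x - 2 = 0, so (u, x) = (-3/10, -1/4).
The Hessian has f_{uu} = -10, f_{xx} = -8, f_{ux} = 0, giving D = 80 > 0 with f_{uu} < 0, so the point is a local maximum.
f(-3/10, -1/4) = -53/10.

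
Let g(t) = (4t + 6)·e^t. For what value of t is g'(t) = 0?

-5/2

By the product rule, g'(t) = (4t + 10)·e^t. Since e^t > 0, the only critical point is t = -5/2.
g''(-5/2) has the same sign as 4 > 0, so this is a local minimum.
g(-5/2) = (-4)·e^(-5/2) ≈ -0.3283.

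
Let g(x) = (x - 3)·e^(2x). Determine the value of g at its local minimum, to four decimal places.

Differentiating with the product rule gives g'(x) = (2x - 5)·e^(2x). Since e^(2x) > 0, the only critical point is x = 5/2.
g''(5/2) has the same sign as 2 > 0, so this is a local minimum.
g(5/2) = (-1/2)·e^(5) ≈ -74.2066.

-74.2066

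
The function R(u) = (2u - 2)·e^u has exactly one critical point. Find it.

By the product rule, R'(u) = (2u)·e^u. Since e^u > 0, the only critical point is u = 0.
R''(0) has the same sign as 2 > 0, so this is a local minimum.
R(0) = (-2)·e^(0) ≈ -2.0000.

0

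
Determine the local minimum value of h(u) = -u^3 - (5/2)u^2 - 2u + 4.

h'(u) = -3u^2 - 5u - 2 = 0 at u = -1, -2/3.
Since h''(u) = -6u - 5, we get h''(-1) = 1 > 0 ⇒ local minimum; h''(-2/3) = -1 < 0 ⇒ local maximum.
The local minimum is h(-1) = 9/2.

9/2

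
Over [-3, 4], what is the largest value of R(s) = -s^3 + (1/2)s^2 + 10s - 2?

The derivative is -3s^2 + s + 10, which vanishes at s = -5/3 and s = 2.
Candidates: R(-3) = -1/2; R(-5/3) = -683/54; R(2) = 12; R(4) = -18.
Hence the absolute maximum is 12 at s = 2.

12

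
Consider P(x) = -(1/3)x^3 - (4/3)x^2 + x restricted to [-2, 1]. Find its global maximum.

Differentiating, P'(x) = -x^2 - (8/3)x + 1; whose only zero in [-2, 1] is x = 1/3.
Evaluating at the critical points and endpoints: P(-2) = -14/3, P(1/3) = 14/81, P(1) = -2/3.
Hence the absolute maximum is 14/81 at x = 1/3.

14/81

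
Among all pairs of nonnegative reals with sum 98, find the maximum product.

2401

With x + y = 98, the product is P(x) = x(98 − x).
P'(x) = 98 − 2x = 0 gives x = 49; P'' = −2 < 0, so this is the maximum.
P = 49·49 = 2401.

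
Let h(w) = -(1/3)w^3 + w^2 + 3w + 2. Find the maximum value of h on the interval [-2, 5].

The derivative is -w^2 + 2w + 3, which vanishes at w = -1 and w = 3.
Compare values at every candidate in [-2, 5]: h(-2) = 8/3,  h(-1) = 1/3,  h(3) = 11,  h(5) = 1/3.
So the maximum is h(3) = 11.

11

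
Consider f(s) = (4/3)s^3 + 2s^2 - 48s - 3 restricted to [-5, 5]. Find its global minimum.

-93

The derivative is 4s^2 + 4s - 48, which vanishes at s = -4 and s = 3.
Candidates: f(-5) = 361/3,  f(-4) = 407/3,  f(3) = -93,  f(5) = -79/3.
Hence the absolute minimum is -93 at s = 3.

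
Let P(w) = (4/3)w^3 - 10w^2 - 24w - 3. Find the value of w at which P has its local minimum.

P'(w) = 4w^2 - 20w - 24. Setting P'(w) = 0 gives w ∈ {-1, 6}.
Second-derivative test with P''(w) = 8w - 20: P''(-1) = -28 < 0 ⇒ local maximum; P''(6) = 28 > 0 ⇒ local minimum.
Thus P has its local minimum at w = 6, with value -219.

6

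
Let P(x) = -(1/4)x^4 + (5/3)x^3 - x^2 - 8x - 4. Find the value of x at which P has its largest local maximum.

P'(x) = -x^3 + 5x^2 - 2x - 8. Setting P'(x) = 0 gives x ∈ {-1, 2, 4}.
Since P''(x) = -3x^2 + 10x - 2, we get P''(-1) = -15 < 0 ⇒ local maximum; P''(2) = 6 > 0 ⇒ local minimum; P''(4) = -10 < 0 ⇒ local maximum.
The largest local maximum is P(-1) = 13/12.

-1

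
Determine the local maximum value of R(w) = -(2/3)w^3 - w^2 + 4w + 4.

R'(w) = -2w^2 - 2w + 4. Setting R'(w) = 0 gives w ∈ {-2, 1}.
Second-derivative test with R''(w) = -4w - 2: R''(-2) = 6 > 0 ⇒ local minimum; R''(1) = -6 < 0 ⇒ local maximum.
Thus R has its local maximum at w = 1, with value 19/3.

19/3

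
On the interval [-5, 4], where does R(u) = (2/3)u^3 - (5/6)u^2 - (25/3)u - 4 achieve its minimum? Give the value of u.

-5

The derivative is 2u^2 - (5/3)u - 25/3, which vanishes at u = -5/3 and u = 5/2.
Candidates: R(-5) = -133/2,  R(-5/3) = 727/162,  R(5/2) = -157/8,  R(4) = -8.
The minimum over the interval is -133/2, attained at u = -5.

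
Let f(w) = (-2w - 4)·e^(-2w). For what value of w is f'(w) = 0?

Differentiating with the product rule gives f'(w) = (4w + 6)·e^(-2w). Since e^(-2w) > 0, the only critical point is w = -3/2.
f''(-3/2) has the same sign as 4 > 0, so this is a local minimum.
f(-3/2) = (-1)·e^(3) ≈ -20.0855.

-3/2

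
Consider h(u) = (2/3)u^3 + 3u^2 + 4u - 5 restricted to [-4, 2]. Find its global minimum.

-47/3

The derivative is 2u^2 + 6u + 4, which vanishes at u = -2 and u = -1.
Compare values at every candidate in [-4, 2]: h(-4) = -47/3, h(-2) = -19/3, h(-1) = -20/3, h(2) = 61/3.
The minimum over the interval is -47/3, attained at u = -4.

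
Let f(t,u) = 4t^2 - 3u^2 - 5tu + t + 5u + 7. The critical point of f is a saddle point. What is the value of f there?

633/73

∂f/∂t = 8t - 5u + 1 = 0 and ∂f/∂u = -5t - 6u + 5 = 0, so (t, u) = (19/73, 45/73).
The Hessian has f_{tt} = 8, f_{uu} = -6, f_{tu} = -5, giving D = -73 < 0, so the point is a saddle point.
f(19/73, 45/73) = 633/73.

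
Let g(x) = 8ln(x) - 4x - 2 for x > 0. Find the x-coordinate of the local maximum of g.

2

g'(x) = 8/x − 4 = 0 gives x = 2.
g''(x) = -8/x², which is negative for x > 0, so this is a local maximum.
g(2) = 8·ln(2) - 8 - 2 ≈ -4.4548.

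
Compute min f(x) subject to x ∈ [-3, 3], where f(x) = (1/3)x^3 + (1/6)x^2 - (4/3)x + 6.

f'(x) = x^2 + (1/3)x - 4/3, which vanishes at x = -4/3 and x = 1.
Compare values at every candidate in [-3, 3]: f(-3) = 5/2,  f(-4/3) = 590/81,  f(1) = 31/6,  f(3) = 25/2.
The minimum over the interval is 5/2, attained at x = -3.

5/2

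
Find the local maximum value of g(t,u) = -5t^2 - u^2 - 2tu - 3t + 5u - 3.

29/4

∂g/∂t = -10t - 2u - 3 = 0 and ∂g/∂u = -2t - 2u + 5 = 0, so (t, u) = (-1, 7/2).
The Hessian has g_{tt} = -10, g_{uu} = -2, g_{tu} = -2, giving D = 16 > 0 with g_{tt} < 0, so the point is a local maximum.
g(-1, 7/2) = 29/4.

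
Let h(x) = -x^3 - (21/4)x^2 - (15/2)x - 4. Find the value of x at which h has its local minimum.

-5/2

Critical points: h'(x) = -3x^2 - (21/2)x - 15/2 vanishes at x = -5/2, -1.
h''(x) = -6x - 21/2. h''(-5/2) = 9/2 > 0 ⇒ local minimum; h''(-1) = -9/2 < 0 ⇒ local maximum.
The local minimum is h(-5/2) = -39/16.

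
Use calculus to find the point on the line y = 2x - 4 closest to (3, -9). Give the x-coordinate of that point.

Minimize D(x)^2 = (x - 3)^2 + (2x + 5)^2.
d/dx[D^2] = 2(x - 3) + 2·2·(2x + 5) = 0 ⇒ x = -7/5.
Then y = -34/5 and the distance is √(121/5) ≈ 4.9193.

-7/5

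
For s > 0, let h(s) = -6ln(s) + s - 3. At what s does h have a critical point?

h'(s) = -6/s + 1 = 0 gives s = 6.
h''(s) = 6/s², which is positive for s > 0, so this is a local minimum.
h(6) = -6·ln(6) + 6 - 3 ≈ -7.7506.

6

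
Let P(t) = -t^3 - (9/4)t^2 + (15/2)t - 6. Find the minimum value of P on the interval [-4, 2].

P'(t) = -3t^2 - (9/2)t + 15/2, which vanishes at t = -5/2 and t = 1.
Compare values at every candidate in [-4, 2]: P(-4) = -8; P(-5/2) = -371/16; P(1) = -7/4; P(2) = -8.
The minimum over the interval is -371/16, attained at t = -5/2.

-371/16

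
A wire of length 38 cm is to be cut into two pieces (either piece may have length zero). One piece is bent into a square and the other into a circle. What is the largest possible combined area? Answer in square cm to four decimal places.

114.9099

Let x be the length used for the square. Square side x/4; circle radius (38−x)/(2π).
A(x) = (x/4)² + π·((38−x)/(2π))² = x²/16 + (38−x)²/(4π) for 0 ≤ x ≤ 38. A'(x) = x/8 − (38−x)/(2π) = 0 gives x = 4·38/(π+4) ≈ 21.2838.
A'' > 0, so the interior critical point is a minimum; the maximum is at an endpoint. A(0) = 114.9099 and A(38) = 90.2500, so the largest area is 114.9099.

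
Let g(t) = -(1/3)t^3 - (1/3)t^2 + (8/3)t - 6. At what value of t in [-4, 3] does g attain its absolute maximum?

The derivative is -t^2 - (2/3)t + 8/3, which vanishes at t = -2 and t = 4/3.
Candidates: g(-4) = -2/3,  g(-2) = -10,  g(4/3) = -310/81,  g(3) = -10.
The maximum over the interval is -2/3, attained at t = -4.

-4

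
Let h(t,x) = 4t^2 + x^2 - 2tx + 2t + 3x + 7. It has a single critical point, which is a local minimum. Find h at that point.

∂h/∂t = 8t - 2x + 2 = 0 and ∂h/∂x = -2t + 2x + 3 = 0, so (t, x) = (-5/6, -7/3).
The Hessian has h_{tt} = 8, h_{xx} = 2, h_{tx} = -2, giving D = 12 > 0 with h_{tt} > 0, so the point is a local minimum.
h(-5/6, -7/3) = 8/3.

8/3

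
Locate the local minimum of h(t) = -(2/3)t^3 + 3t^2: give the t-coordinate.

0

Critical points: h'(t) = -2t^2 + 6t vanishes at t = 0, 3.
Since h''(t) = -4t + 6, we get h''(0) = 6 > 0 ⇒ local minimum; h''(3) = -6 < 0 ⇒ local maximum.
Thus h has its local minimum at t = 0, with value 0.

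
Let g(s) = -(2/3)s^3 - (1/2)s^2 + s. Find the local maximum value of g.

Critical points: g'(s) = -2s^2 - s + 1 vanishes at s = -1, 1/2.
Second-derivative test with g''(s) = -4s - 1: g''(-1) = 3 > 0 ⇒ local minimum; g''(1/2) = -3 < 0 ⇒ local maximum.
The local maximum is g(1/2) = 7/24.

7/24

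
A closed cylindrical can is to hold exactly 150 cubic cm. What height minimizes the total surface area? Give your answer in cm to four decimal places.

5.7588

With radius r and height h, πr²h = 150 so h = 150/(πr²), and S(r) = 2πr² + 2πrh = 2πr² + 2·150/r.
S'(r) = 4πr − 2·150/r² = 0 ⇒ r³ = 150/(2π), so r ≈ 2.8794 and h = 2r ≈ 5.7588.
S''(r) = 4π + 4·150/r³ > 0, so this is the minimum; S ≈ 156.2819.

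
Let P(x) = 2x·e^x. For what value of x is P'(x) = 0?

By the product rule, P'(x) = (2x + 2)·e^x. Since e^x > 0, the only critical point is x = -1.
P''(-1) has the same sign as 2 > 0, so this is a local minimum.
P(-1) = (-2)·e^(-1) ≈ -0.7358.

-1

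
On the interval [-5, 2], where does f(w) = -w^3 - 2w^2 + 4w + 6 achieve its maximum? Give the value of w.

-5

f'(w) = -3w^2 - 4w + 4, which vanishes at w = -2 and w = 2/3.
Compare values at every candidate in [-5, 2]: f(-5) = 61,  f(-2) = -2,  f(2/3) = 202/27,  f(2) = -2.
The maximum over the interval is 61, attained at w = -5.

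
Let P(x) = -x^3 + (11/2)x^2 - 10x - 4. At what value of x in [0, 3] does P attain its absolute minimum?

3

P'(x) = -3x^2 + 11x - 10, which vanishes at x = 5/3 and x = 2.
Evaluating at the critical points and endpoints: P(0) = -4,  P(5/3) = -541/54,  P(2) = -10,  P(3) = -23/2.
So the minimum is P(3) = -23/2.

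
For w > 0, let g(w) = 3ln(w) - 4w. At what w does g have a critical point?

g'(w) = 3/w − 4 = 0 gives w = 3/4.
g''(w) = -3/w², which is negative for w > 0, so this is a local maximum.
g(3/4) = 3·ln(3/4) - 3 ≈ -3.8630.

3/4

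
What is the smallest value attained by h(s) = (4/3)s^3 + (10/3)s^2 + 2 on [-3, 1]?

-4

Differentiating, h'(s) = 4s^2 + (20/3)s; which vanishes at s = -5/3 and s = 0.
Compare values at every candidate in [-3, 1]: h(-3) = -4, h(-5/3) = 412/81, h(0) = 2, h(1) = 20/3.
The minimum over the interval is -4, attained at s = -3.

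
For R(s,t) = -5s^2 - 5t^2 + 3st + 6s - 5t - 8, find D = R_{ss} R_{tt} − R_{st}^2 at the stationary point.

∂R/∂s = -10s + 3t + 6 = 0 and ∂R/∂t = 3s - 10t - 5 = 0, so (s, t) = (45/91, -32/91).
The Hessian has R_{ss} = -10, R_{tt} = -10, R_{st} = 3, giving D = 91 > 0 with R_{ss} < 0, so the point is a local maximum.
D = (-10)·(-10) − (3)^2 = 91.

91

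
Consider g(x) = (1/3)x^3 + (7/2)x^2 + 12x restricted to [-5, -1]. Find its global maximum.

-53/6

The derivative is x^2 + 7x + 12, which vanishes at x = -4 and x = -3.
Compare values at every candidate in [-5, -1]: g(-5) = -85/6; g(-4) = -40/3; g(-3) = -27/2; g(-1) = -53/6.
The maximum over the interval is -53/6, attained at x = -1.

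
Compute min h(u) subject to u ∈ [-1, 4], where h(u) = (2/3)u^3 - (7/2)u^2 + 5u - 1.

-61/6

Differentiating, h'(u) = 2u^2 - 7u + 5; which vanishes at u = 1 and u = 5/2.
Evaluating at the critical points and endpoints: h(-1) = -61/6, h(1) = 7/6, h(5/2) = 1/24, h(4) = 17/3.
So the minimum is h(-1) = -61/6.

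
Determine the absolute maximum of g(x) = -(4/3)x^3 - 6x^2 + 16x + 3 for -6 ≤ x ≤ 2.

g'(x) = -4x^2 - 12x + 16, which vanishes at x = -4 and x = 1.
Compare values at every candidate in [-6, 2]: g(-6) = -21,  g(-4) = -215/3,  g(1) = 35/3,  g(2) = 1/3.
Hence the absolute maximum is 35/3 at x = 1.

35/3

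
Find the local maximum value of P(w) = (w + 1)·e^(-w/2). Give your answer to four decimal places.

P'(w) = 1·e^(-w/2) + (w + 1)·(-1/2)·e^(-w/2) = (-(1/2)w + 1/2)·e^(-w/2). Since e^(-w/2) > 0, the only critical point is w = 1.
P''(1) has the same sign as -1/2 < 0, so this is a local maximum.
P(1) = (2)·e^(-1/2) ≈ 1.2131.

1.2131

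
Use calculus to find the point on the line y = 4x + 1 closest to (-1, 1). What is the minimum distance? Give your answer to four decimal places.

0.9701

Minimize D(x)^2 = (x + 1)^2 + (4x)^2.
d/dx[D^2] = 2(x + 1) + 2·4·(4x) = 0 ⇒ x = -1/17.
Then y = 13/17 and the distance is √(16/17) ≈ 0.9701.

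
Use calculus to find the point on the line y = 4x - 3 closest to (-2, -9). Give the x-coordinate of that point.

-26/17

Minimize D(x)^2 = (x + 2)^2 + (4x + 6)^2.
d/dx[D^2] = 2(x + 2) + 2·4·(4x + 6) = 0 ⇒ x = -26/17.
Then y = -155/17 and the distance is √(4/17) ≈ 0.4851.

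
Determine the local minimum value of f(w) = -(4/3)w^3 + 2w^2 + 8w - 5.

Critical points: f'(w) = -4w^2 + 4w + 8 vanishes at w = -1, 2.
f''(w) = -8w + 4. f''(-1) = 12 > 0 ⇒ local minimum; f''(2) = -12 < 0 ⇒ local maximum.
The local minimum is f(-1) = -29/3.

-29/3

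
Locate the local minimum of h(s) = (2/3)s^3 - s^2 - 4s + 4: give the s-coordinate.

2

Critical points: h'(s) = 2s^2 - 2s - 4 vanishes at s = -1, 2.
Second-derivative test with h''(s) = 4s - 2: h''(-1) = -6 < 0 ⇒ local maximum; h''(2) = 6 > 0 ⇒ local minimum.
The local minimum is h(2) = -8/3.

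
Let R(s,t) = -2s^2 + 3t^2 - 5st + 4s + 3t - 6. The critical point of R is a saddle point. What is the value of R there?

-204/49

∂R/∂s = -4s - 5t + 4 = 0 and ∂R/∂t = -5s + 6t + 3 = 0, so (s, t) = (39/49, 8/49).
The Hessian has R_{ss} = -4, R_{tt} = 6, R_{st} = -5, giving D = -49 < 0, so the point is a saddle point.
R(39/49, 8/49) = -204/49.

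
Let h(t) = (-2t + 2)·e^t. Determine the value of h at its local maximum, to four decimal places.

2.0000

Differentiating with the product rule gives h'(t) = (-2t)·e^t. Since e^t > 0, the only critical point is t = 0.
h''(0) has the same sign as -2 < 0, so this is a local maximum.
h(0) = (2)·e^(0) ≈ 2.0000.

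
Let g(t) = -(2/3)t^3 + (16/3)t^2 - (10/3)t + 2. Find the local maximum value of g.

106/3

g'(t) = -2t^2 + (32/3)t - 10/3. Setting g'(t) = 0 gives t ∈ {1/3, 5}.
Second-derivative test with g''(t) = -4t + 32/3: g''(1/3) = 28/3 > 0 ⇒ local minimum; g''(5) = -28/3 < 0 ⇒ local maximum.
So the local maximum value is g(5) = 106/3.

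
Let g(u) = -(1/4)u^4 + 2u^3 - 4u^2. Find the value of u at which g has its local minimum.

2

g'(u) = -u^3 + 6u^2 - 8u = 0 at u = 0, 2, 4.
Second-derivative test with g''(u) = -3u^2 + 12u - 8: g''(0) = -8 < 0 ⇒ local maximum; g''(2) = 4 > 0 ⇒ local minimum; g''(4) = -8 < 0 ⇒ local maximum.
So the local minimum value is g(2) = -4.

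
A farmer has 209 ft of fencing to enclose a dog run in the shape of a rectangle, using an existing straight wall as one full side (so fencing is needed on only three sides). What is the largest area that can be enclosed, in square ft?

43681/8

Let the sides perpendicular to the wall have length x and the parallel side y, so 2x + y = 209 and the area is A = xy = x(209 − 2x).
A'(x) = 209 − 4x = 0 gives x = 209/4, and A''(x) = −4 < 0 confirms a maximum.
Then y = 209 − 2·209/4 = 209/2 and A = 43681/8.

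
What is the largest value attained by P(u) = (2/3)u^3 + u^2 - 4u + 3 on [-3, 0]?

Differentiating, P'(u) = 2u^2 + 2u - 4; whose only zero in [-3, 0] is u = -2.
Evaluating at the critical points and endpoints: P(-3) = 6; P(-2) = 29/3; P(0) = 3.
Hence the absolute maximum is 29/3 at u = -2.

29/3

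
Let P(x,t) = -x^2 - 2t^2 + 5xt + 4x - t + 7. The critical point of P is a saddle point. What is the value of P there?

∂P/∂x = -2x + 5t + 4 = 0 and ∂P/∂t = 5x - 4t - 1 = 0, so (x, t) = (-11/17, -18/17).
The Hessian has P_{xx} = -2, P_{tt} = -4, P_{xt} = 5, giving D = -17 < 0, so the point is a saddle point.
P(-11/17, -18/17) = 106/17.

106/17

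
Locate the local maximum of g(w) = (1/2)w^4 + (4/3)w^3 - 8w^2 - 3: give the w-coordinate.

0

g'(w) = 2w^3 + 4w^2 - 16w = 0 at w = -4, 0, 2.
g''(w) = 6w^2 + 8w - 16. g''(-4) = 48 > 0 ⇒ local minimum; g''(0) = -16 < 0 ⇒ local maximum; g''(2) = 24 > 0 ⇒ local minimum.
So the local maximum value is g(0) = -3.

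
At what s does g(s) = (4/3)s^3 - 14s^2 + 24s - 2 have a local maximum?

g'(s) = 4s^2 - 28s + 24 = 0 at s = 1, 6.
Since g''(s) = 8s - 28, we get g''(1) = -20 < 0 ⇒ local maximum; g''(6) = 20 > 0 ⇒ local minimum.
Thus g has its local maximum at s = 1, with value 28/3.

1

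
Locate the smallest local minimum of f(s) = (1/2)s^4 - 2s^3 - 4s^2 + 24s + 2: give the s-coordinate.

-2

Critical points: f'(s) = 2s^3 - 6s^2 - 8s + 24 vanishes at s = -2, 2, 3.
Second-derivative test with f''(s) = 6s^2 - 12s - 8: f''(-2) = 40 > 0 ⇒ local minimum; f''(2) = -8 < 0 ⇒ local maximum; f''(3) = 10 > 0 ⇒ local minimum.
So the smallest local minimum value is f(-2) = -38.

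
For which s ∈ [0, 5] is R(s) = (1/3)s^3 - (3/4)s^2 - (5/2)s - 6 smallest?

5/2

R'(s) = s^2 - (3/2)s - 5/2, whose only zero in [0, 5] is s = 5/2.
Compare values at every candidate in [0, 5]: R(0) = -6; R(5/2) = -563/48; R(5) = 53/12.
So the minimum is R(5/2) = -563/48.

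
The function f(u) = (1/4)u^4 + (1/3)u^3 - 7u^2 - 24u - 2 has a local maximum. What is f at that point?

f'(u) = u^3 + u^2 - 14u - 24. Setting f'(u) = 0 gives u ∈ {-3, -2, 4}.
Since f''(u) = 3u^2 + 2u - 14, we get f''(-3) = 7 > 0 ⇒ local minimum; f''(-2) = -6 < 0 ⇒ local maximum; f''(4) = 42 > 0 ⇒ local minimum.
Thus f has its local maximum at u = -2, with value 58/3.

58/3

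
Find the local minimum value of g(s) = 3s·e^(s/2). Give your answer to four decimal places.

g'(s) = 3·e^(s/2) + (3s)·(1/2)·e^(s/2) = ((3/2)s + 3)·e^(s/2). Since e^(s/2) > 0, the only critical point is s = -2.
g''(-2) has the same sign as 3/2 > 0, so this is a local minimum.
g(-2) = (-6)·e^(-1) ≈ -2.2073.

-2.2073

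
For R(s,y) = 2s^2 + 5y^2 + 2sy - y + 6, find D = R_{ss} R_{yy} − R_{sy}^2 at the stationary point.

36

∂R/∂s = 4s + 2y = 0 and ∂R/∂y = 2s + 10y - 1 = 0, so (s, y) = (-1/18, 1/9).
The Hessian has R_{ss} = 4, R_{yy} = 10, R_{sy} = 2, giving D = 36 > 0 with R_{ss} > 0, so the point is a local minimum.
D = (4)·(10) − (2)^2 = 36.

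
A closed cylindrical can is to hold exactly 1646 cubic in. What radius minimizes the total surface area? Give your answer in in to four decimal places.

6.3986

With radius r and height h, πr²h = 1646 so h = 1646/(πr²), and S(r) = 2πr² + 2πrh = 2πr² + 2·1646/r.
S'(r) = 4πr − 2·1646/r² = 0 ⇒ r³ = 1646/(2π), so r ≈ 6.3986 and h = 2r ≈ 12.7972.
S''(r) = 4π + 4·1646/r³ > 0, so this is the minimum; S ≈ 771.7342.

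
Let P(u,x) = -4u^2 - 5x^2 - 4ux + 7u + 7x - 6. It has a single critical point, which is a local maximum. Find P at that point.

-139/64

∂P/∂u = -8u - 4x + 7 = 0 and ∂P/∂x = -4u - 10x + 7 = 0, so (u, x) = (21/32, 7/16).
The Hessian has P_{uu} = -8, P_{xx} = -10, P_{ux} = -4, giving D = 64 > 0 with P_{uu} < 0, so the point is a local maximum.
P(21/32, 7/16) = -139/64.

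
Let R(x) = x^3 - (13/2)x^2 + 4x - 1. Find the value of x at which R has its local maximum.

R'(x) = 3x^2 - 13x + 4 = 0 at x = 1/3, 4.
Second-derivative test with R''(x) = 6x - 13: R''(1/3) = -11 < 0 ⇒ local maximum; R''(4) = 11 > 0 ⇒ local minimum.
So the local maximum value is R(1/3) = -19/54.

1/3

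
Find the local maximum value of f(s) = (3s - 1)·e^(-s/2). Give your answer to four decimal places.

f'(s) = 3·e^(-s/2) + (3s - 1)·(-1/2)·e^(-s/2) = (-(3/2)s + 7/2)·e^(-s/2). Since e^(-s/2) > 0, the only critical point is s = 7/3.
f''(7/3) has the same sign as -3/2 < 0, so this is a local maximum.
f(7/3) = (6)·e^(-7/6) ≈ 1.8684.

1.8684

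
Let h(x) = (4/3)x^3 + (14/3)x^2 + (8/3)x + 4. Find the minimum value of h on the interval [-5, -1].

Differentiating, h'(x) = 4x^2 + (28/3)x + 8/3; whose only zero in [-5, -1] is x = -2.
Evaluating at the critical points and endpoints: h(-5) = -178/3,  h(-2) = 20/3,  h(-1) = 14/3.
The minimum over the interval is -178/3, attained at x = -5.

-178/3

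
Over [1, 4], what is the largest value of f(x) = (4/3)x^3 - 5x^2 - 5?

1/3

The derivative is 4x^2 - 10x, whose only zero in [1, 4] is x = 5/2.
Compare values at every candidate in [1, 4]: f(1) = -26/3,  f(5/2) = -185/12,  f(4) = 1/3.
Hence the absolute maximum is 1/3 at x = 4.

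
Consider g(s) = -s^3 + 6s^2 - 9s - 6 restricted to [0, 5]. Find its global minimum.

-26

The derivative is -3s^2 + 12s - 9, which vanishes at s = 1 and s = 3.
Compare values at every candidate in [0, 5]: g(0) = -6,  g(1) = -10,  g(3) = -6,  g(5) = -26.
The minimum over the interval is -26, attained at s = 5.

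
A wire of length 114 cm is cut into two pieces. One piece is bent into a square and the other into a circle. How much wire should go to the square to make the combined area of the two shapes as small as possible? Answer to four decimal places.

63.8513

Let x be the length used for the square. Square side x/4; circle radius (114−x)/(2π).
A(x) = (x/4)² + π·((114−x)/(2π))² = x²/16 + (114−x)²/(4π) for 0 ≤ x ≤ 114. A'(x) = x/8 − (114−x)/(2π) = 0 gives x = 4·114/(π+4) ≈ 63.8513.
A'' = 1/8 + 1/(2π) > 0, so this gives the minimum combined area; x ≈ 63.8513 cm to the square.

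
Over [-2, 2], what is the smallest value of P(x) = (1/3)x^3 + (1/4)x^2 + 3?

Differentiating, P'(x) = x^2 + (1/2)x; which vanishes at x = -1/2 and x = 0.
Evaluating at the critical points and endpoints: P(-2) = 4/3, P(-1/2) = 145/48, P(0) = 3, P(2) = 20/3.
Hence the absolute minimum is 4/3 at x = -2.

4/3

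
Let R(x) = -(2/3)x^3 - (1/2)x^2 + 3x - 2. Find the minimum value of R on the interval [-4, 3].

R'(x) = -2x^2 - x + 3, which vanishes at x = -3/2 and x = 1.
Evaluating at the critical points and endpoints: R(-4) = 62/3,  R(-3/2) = -43/8,  R(1) = -1/6,  R(3) = -31/2.
The minimum over the interval is -31/2, attained at x = 3.

-31/2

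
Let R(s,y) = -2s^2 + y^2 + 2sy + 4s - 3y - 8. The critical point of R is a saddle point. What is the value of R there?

-37/6

∂R/∂s = -4s + 2y + 4 = 0 and ∂R/∂y = 2s + 2y - 3 = 0, so (s, y) = (7/6, 1/3).
The Hessian has R_{ss} = -4, R_{yy} = 2, R_{sy} = 2, giving D = -12 < 0, so the point is a saddle point.
R(7/6, 1/3) = -37/6.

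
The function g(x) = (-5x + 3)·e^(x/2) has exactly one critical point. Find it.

-7/5

Differentiating with the product rule gives g'(x) = (-(5/2)x - 7/2)·e^(x/2). Since e^(x/2) > 0, the only critical point is x = -7/5.
g''(-7/5) has the same sign as -5/2 < 0, so this is a local maximum.
g(-7/5) = (10)·e^(-7/10) ≈ 4.9659.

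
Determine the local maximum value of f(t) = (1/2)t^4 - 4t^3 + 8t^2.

8

f'(t) = 2t^3 - 12t^2 + 16t = 0 at t = 0, 2, 4.
Second-derivative test with f''(t) = 6t^2 - 24t + 16: f''(0) = 16 > 0 ⇒ local minimum; f''(2) = -8 < 0 ⇒ local maximum; f''(4) = 16 > 0 ⇒ local minimum.
The local maximum is f(2) = 8.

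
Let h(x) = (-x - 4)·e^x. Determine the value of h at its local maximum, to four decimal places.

0.0067

h'(x) = (-1)·e^x + (-x - 4)·1·e^x = (-x - 5)·e^x. Since e^x > 0, the only critical point is x = -5.
h''(-5) has the same sign as -1 < 0, so this is a local maximum.
h(-5) = (1)·e^(-5) ≈ 0.0067.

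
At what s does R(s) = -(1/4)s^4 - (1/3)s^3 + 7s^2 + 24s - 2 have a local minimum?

R'(s) = -s^3 - s^2 + 14s + 24. Setting R'(s) = 0 gives s ∈ {-3, -2, 4}.
R''(s) = -3s^2 - 2s + 14. R''(-3) = -7 < 0 ⇒ local maximum; R''(-2) = 6 > 0 ⇒ local minimum; R''(4) = -42 < 0 ⇒ local maximum.
So the local minimum value is R(-2) = -70/3.

-2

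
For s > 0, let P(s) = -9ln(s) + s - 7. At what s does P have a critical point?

P'(s) = -9/s + 1 = 0 gives s = 9.
P''(s) = 9/s², which is positive for s > 0, so this is a local minimum.
P(9) = -9·ln(9) + 9 - 7 ≈ -17.7750.

9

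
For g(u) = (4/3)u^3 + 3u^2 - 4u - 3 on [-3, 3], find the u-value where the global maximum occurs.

g'(u) = 4u^2 + 6u - 4, which vanishes at u = -2 and u = 1/2.
Compare values at every candidate in [-3, 3]: g(-3) = 0, g(-2) = 19/3, g(1/2) = -49/12, g(3) = 48.
So the maximum is g(3) = 48.

3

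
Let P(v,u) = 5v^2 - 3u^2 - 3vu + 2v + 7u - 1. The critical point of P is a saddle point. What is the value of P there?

206/69

∂P/∂v = 10v - 3u + 2 = 0 and ∂P/∂u = -3v - 6u + 7 = 0, so (v, u) = (3/23, 76/69).
The Hessian has P_{vv} = 10, P_{uu} = -6, P_{vu} = -3, giving D = -69 < 0, so the point is a saddle point.
P(3/23, 76/69) = 206/69.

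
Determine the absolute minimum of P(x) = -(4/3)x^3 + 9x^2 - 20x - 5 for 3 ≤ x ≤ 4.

Differentiating, P'(x) = -4x^2 + 18x - 20; which has no zeros in [3, 4].
Candidates: P(3) = -20,  P(4) = -79/3.
So the minimum is P(4) = -79/3.

-79/3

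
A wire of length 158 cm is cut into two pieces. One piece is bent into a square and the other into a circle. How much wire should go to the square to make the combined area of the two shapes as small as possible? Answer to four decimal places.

88.4957

Let x be the length used for the square. Square side x/4; circle radius (158−x)/(2π).
A(x) = (x/4)² + π·((158−x)/(2π))² = x²/16 + (158−x)²/(4π) for 0 ≤ x ≤ 158. A'(x) = x/8 − (158−x)/(2π) = 0 gives x = 4·158/(π+4) ≈ 88.4957.
A'' = 1/8 + 1/(2π) > 0, so this gives the minimum combined area; x ≈ 88.4957 cm to the square.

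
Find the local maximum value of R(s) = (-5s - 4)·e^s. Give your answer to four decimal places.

Differentiating with the product rule gives R'(s) = (-5s - 9)·e^s. Since e^s > 0, the only critical point is s = -9/5.
R''(-9/5) has the same sign as -5 < 0, so this is a local maximum.
R(-9/5) = (5)·e^(-9/5) ≈ 0.8265.

0.8265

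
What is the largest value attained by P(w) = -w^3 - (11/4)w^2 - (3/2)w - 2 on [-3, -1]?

The derivative is -3w^2 - (11/2)w - 3/2, whose only zero in [-3, -1] is w = -3/2.
Compare values at every candidate in [-3, -1]: P(-3) = 19/4, P(-3/2) = -41/16, P(-1) = -9/4.
So the maximum is P(-3) = 19/4.

19/4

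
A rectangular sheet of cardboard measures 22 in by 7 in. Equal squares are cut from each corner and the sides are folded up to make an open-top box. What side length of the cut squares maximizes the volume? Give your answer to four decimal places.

1.5887

With cut size x, the volume is V(x) = x(22 − 2x)(7 − 2x) for 0 < x < 3.5.
V'(x) = 12x^2 − 116x + 154. Setting V'(x) = 0 gives x ≈ 1.5887 (the root in (0, 3.5)).
V''(x) = 24x − 116 is negative there, so this is the maximum; V ≈ 114.3090.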